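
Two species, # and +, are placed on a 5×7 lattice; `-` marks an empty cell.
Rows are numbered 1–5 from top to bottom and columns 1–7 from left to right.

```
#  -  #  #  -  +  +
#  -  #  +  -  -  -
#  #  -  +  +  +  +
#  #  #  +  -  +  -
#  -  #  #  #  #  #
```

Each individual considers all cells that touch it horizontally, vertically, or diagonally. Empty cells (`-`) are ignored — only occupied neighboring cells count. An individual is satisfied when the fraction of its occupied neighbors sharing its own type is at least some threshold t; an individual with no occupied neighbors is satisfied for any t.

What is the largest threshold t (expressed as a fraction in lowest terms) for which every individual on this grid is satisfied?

1/3

Row 1: (1,1)# 1/1 · (1,3)# 2/3 · (1,4)# 2/3 · (1,6)+ 1/1 · (1,7)+ 1/1
Row 2: (2,1)# 3/3 · (2,3)# 3/5 · (2,4)+ 2/5
Row 3: (3,1)# 4/4 · (3,2)# 6/6 · (3,4)+ 3/5 · (3,5)+ 5/5 · (3,6)+ 3/3 · (3,7)+ 2/2
Row 4: (4,1)# 4/4 · (4,2)# 6/6 · (4,3)# 4/6 · (4,4)+ 2/6 · (4,6)+ 3/6
Row 5: (5,1)# 2/2 · (5,3)# 3/4 · (5,4)# 3/4 · (5,5)# 2/4 · (5,6)# 2/3 · (5,7)# 1/2
The smallest same-type fraction is 2/6 at (4,4), which reduces to 1/3. Any threshold above that leaves this individual unsatisfied.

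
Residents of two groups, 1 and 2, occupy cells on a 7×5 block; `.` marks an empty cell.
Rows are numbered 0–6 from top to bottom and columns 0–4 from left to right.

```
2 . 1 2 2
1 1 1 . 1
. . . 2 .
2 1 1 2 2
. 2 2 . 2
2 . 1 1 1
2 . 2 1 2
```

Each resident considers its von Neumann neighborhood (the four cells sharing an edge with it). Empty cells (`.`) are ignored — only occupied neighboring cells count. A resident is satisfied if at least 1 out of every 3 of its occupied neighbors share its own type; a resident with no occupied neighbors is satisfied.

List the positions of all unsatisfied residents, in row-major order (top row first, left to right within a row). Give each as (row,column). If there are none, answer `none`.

(0,0), (1,4), (3,0), (6,2), (6,4)

Row 0: (0,0)2 0/1 unhappy · (0,2)1 1/2 ok · (0,3)2 1/2 ok · (0,4)2 1/2 ok
Row 1: (1,0)1 1/2 ok · (1,1)1 2/2 ok · (1,2)1 2/2 ok · (1,4)1 0/1 unhappy
Row 2: (2,3)2 1/1 ok
Row 3: (3,0)2 0/1 unhappy · (3,1)1 1/3 ok · (3,2)1 1/3 ok · (3,3)2 2/3 ok · (3,4)2 2/2 ok
Row 4: (4,1)2 1/2 ok · (4,2)2 1/3 ok · (4,4)2 1/2 ok
Row 5: (5,0)2 1/1 ok · (5,2)1 1/3 ok · (5,3)1 3/3 ok · (5,4)1 1/3 ok
Row 6: (6,0)2 1/1 ok · (6,2)2 0/2 unhappy · (6,3)1 1/3 ok · (6,4)2 0/2 unhappy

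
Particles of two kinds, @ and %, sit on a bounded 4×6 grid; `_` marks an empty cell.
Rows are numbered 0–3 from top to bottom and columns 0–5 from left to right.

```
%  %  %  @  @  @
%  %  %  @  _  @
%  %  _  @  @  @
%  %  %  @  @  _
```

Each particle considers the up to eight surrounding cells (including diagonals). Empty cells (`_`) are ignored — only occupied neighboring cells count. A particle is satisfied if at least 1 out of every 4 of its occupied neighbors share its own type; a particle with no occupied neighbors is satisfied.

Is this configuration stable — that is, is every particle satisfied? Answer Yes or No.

Yes

Row 0: (0,0)% 3/3 ✓ · (0,1)% 5/5 ✓ · (0,2)% 3/5 ✓ · (0,3)@ 2/4 ✓ · (0,4)@ 4/4 ✓ · (0,5)@ 2/2 ✓
Row 1: (1,0)% 5/5 ✓ · (1,1)% 7/7 ✓ · (1,2)% 4/7 ✓ · (1,3)@ 4/6 ✓ · (1,5)@ 4/4 ✓
Row 2: (2,0)% 5/5 ✓ · (2,1)% 7/7 ✓ · (2,3)@ 4/6 ✓ · (2,4)@ 6/6 ✓ · (2,5)@ 3/3 ✓
Row 3: (3,0)% 3/3 ✓ · (3,1)% 4/4 ✓ · (3,2)% 2/4 ✓ · (3,3)@ 3/4 ✓ · (3,4)@ 4/4 ✓
All meet the threshold, so the configuration is stable.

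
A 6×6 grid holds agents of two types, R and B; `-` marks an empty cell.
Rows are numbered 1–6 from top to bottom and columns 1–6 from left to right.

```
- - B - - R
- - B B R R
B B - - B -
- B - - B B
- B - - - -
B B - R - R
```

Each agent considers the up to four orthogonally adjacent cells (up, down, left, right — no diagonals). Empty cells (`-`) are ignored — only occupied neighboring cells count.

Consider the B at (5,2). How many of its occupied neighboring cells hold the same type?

Occupied neighbors of (5,2): (4,2)=B, (6,2)=B.
Same type (B): 2 of 2.

2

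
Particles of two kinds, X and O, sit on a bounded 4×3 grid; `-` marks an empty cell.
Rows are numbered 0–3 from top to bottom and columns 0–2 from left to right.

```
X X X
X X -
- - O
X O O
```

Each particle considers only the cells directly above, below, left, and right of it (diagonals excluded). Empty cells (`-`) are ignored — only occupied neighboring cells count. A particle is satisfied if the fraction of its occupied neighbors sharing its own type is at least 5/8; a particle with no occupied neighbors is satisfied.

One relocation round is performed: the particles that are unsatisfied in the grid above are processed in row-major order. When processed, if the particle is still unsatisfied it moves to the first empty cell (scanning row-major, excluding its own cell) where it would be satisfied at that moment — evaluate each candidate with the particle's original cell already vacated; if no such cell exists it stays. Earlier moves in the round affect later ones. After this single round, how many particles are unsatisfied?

Initially unsatisfied (in order): (3,0), (3,1).
  (3,0) → (1,2).
  (3,1): now satisfied by earlier moves; stays.
Resulting grid:
X X X
X X X
- - O
- O O
Unsatisfied now: (2,2).

1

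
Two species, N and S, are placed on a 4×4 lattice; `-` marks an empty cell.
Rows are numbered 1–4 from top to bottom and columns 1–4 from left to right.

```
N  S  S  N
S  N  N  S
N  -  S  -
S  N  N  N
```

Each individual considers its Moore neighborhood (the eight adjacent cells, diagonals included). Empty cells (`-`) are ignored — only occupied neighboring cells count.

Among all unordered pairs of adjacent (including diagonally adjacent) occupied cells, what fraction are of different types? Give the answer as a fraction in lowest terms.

Scan each occupied cell's neighbors to the right and below (and the two forward diagonals) so each pair is counted once.
Row 1: N(1,1)–S(1,2)≠ N(1,1)–S(2,1)≠ N(1,1)–N(2,2)= S(1,2)–S(1,3)= S(1,2)–N(2,2)≠ S(1,2)–N(2,3)≠ S(1,2)–S(2,1)= S(1,3)–N(1,4)≠ S(1,3)–N(2,3)≠ S(1,3)–S(2,4)= S(1,3)–N(2,2)≠ N(1,4)–S(2,4)≠ N(1,4)–N(2,3)=  → 8/13 unlike.
Row 2: S(2,1)–N(2,2)≠ S(2,1)–N(3,1)≠ N(2,2)–N(2,3)= N(2,2)–S(3,3)≠ N(2,2)–N(3,1)= N(2,3)–S(2,4)≠ N(2,3)–S(3,3)≠ S(2,4)–S(3,3)=  → 5/8 unlike.
Row 3: N(3,1)–S(4,1)≠ N(3,1)–N(4,2)= S(3,3)–N(4,3)≠ S(3,3)–N(4,4)≠ S(3,3)–N(4,2)≠  → 4/5 unlike.
Row 4: S(4,1)–N(4,2)≠ N(4,2)–N(4,3)= N(4,3)–N(4,4)=  → 1/3 unlike.
Total adjacent occupied pairs: 29; unlike-type pairs: 18.
18/29 is already in lowest terms.

18/29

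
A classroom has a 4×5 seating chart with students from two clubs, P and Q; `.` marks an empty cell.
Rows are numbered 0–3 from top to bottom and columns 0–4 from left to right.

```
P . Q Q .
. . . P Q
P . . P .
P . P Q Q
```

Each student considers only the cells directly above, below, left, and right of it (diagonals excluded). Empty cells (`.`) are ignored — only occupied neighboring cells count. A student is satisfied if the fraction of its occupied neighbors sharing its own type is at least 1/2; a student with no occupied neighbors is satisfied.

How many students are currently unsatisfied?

4

(0,0)P 0/0 ok
(0,2)Q 1/1 ok
(0,3)Q 1/2 ok
(1,3)P 1/3 unhappy
(1,4)Q 0/1 unhappy
(2,0)P 1/1 ok
(2,3)P 1/2 ok
(3,0)P 1/1 ok
(3,2)P 0/1 unhappy
(3,3)Q 1/3 unhappy
(3,4)Q 1/1 ok
Unsatisfied: (1,3), (1,4), (3,2), (3,3) — 4 in total.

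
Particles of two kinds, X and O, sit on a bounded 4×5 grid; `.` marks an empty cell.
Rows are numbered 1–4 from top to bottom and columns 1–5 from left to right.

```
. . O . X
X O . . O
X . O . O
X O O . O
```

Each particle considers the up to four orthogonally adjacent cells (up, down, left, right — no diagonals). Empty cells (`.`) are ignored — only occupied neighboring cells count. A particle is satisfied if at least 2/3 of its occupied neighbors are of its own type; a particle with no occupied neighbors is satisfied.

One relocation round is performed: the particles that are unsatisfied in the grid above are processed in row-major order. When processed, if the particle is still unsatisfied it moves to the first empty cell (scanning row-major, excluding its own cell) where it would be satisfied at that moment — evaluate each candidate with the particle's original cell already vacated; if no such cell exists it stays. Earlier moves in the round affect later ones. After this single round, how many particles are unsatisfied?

0

Initially unsatisfied (in order): (1,5), (2,1), (2,2), (2,5), (4,1), (4,2).
  (1,5) → (1,1).
  (2,1): now satisfied by earlier moves; stays.
  (2,2) → (1,4).
  (2,5): now satisfied by earlier moves; stays.
  (4,1) → (2,2).
  (4,2): now satisfied by earlier moves; stays.
Resulting grid:
X . O O .
X X . . O
X . O . O
. O O . O
All satisfied now.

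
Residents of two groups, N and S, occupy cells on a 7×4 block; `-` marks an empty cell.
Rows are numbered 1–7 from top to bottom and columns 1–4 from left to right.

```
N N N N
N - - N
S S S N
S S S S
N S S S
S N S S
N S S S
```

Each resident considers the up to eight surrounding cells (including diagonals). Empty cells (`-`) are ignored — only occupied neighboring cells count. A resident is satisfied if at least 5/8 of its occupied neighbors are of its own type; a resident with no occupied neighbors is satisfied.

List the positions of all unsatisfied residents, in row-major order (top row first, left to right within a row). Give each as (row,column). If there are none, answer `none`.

Row 1: (1,1)N 2/2 ✓ · (1,2)N 3/3 ✓ · (1,3)N 3/3 ✓ · (1,4)N 2/2 ✓
Row 2: (2,1)N 2/4 ✗ · (2,4)N 3/4 ✓
Row 3: (3,1)S 3/4 ✓ · (3,2)S 5/6 ✓ · (3,3)S 4/6 ✓ · (3,4)N 1/4 ✗
Row 4: (4,1)S 4/5 ✓ · (4,2)S 7/8 ✓ · (4,3)S 7/8 ✓ · (4,4)S 4/5 ✓
Row 5: (5,1)N 1/5 ✗ · (5,2)S 6/8 ✓ · (5,3)S 7/8 ✓ · (5,4)S 5/5 ✓
Row 6: (6,1)S 2/5 ✗ · (6,2)N 2/8 ✗ · (6,3)S 7/8 ✓ · (6,4)S 5/5 ✓
Row 7: (7,1)N 1/3 ✗ · (7,2)S 3/5 ✗ · (7,3)S 4/5 ✓ · (7,4)S 3/3 ✓

(2,1), (3,4), (5,1), (6,1), (6,2), (7,1), (7,2)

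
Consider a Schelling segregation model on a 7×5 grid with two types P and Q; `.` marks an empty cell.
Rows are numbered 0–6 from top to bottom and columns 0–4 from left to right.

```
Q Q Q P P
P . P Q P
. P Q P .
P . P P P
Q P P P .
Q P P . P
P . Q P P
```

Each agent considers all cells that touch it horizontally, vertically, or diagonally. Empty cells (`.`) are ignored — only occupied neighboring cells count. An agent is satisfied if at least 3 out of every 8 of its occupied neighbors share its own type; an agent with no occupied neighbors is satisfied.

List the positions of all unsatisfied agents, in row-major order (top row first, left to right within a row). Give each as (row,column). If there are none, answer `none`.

(1,0), (1,3), (2,2), (4,0), (5,0), (6,2)

(0,0)Q 1/2 ✓
(0,1)Q 2/4 ✓
(0,2)Q 2/4 ✓
(0,3)P 3/5 ✓
(0,4)P 2/3 ✓
(1,0)P 1/3 ✗
(1,2)P 3/7 ✓
(1,3)Q 2/7 ✗
(1,4)P 3/4 ✓
(2,1)P 4/5 ✓
(2,2)Q 1/6 ✗
(2,3)P 5/7 ✓
(3,0)P 2/3 ✓
(3,2)P 6/7 ✓
(3,3)P 5/6 ✓
(3,4)P 3/3 ✓
(4,0)Q 1/4 ✗
(4,1)P 5/7 ✓
(4,2)P 6/6 ✓
(4,3)P 6/6 ✓
(5,0)Q 1/4 ✗
(5,1)P 4/7 ✓
(5,2)P 5/6 ✓
(5,4)P 3/3 ✓
(6,0)P 1/2 ✓
(6,2)Q 0/3 ✗
(6,3)P 3/4 ✓
(6,4)P 2/2 ✓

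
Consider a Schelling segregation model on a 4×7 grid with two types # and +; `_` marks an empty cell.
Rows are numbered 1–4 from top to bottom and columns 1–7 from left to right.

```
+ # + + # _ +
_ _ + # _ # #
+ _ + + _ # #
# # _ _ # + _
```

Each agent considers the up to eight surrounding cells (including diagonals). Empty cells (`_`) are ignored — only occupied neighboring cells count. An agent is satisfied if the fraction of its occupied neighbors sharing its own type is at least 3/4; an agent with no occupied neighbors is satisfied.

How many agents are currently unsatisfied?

(1,1)+ 0/1 unhappy
(1,2)# 0/3 unhappy
(1,3)+ 2/4 unhappy
(1,4)+ 2/4 unhappy
(1,5)# 2/3 unhappy
(1,7)+ 0/2 unhappy
(2,3)+ 4/6 unhappy
(2,4)# 1/6 unhappy
(2,6)# 4/5 ok
(2,7)# 3/4 ok
(3,1)+ 0/2 unhappy
(3,3)+ 2/4 unhappy
(3,4)+ 2/4 unhappy
(3,6)# 4/5 ok
(3,7)# 3/4 ok
(4,1)# 1/2 unhappy
(4,2)# 1/3 unhappy
(4,5)# 1/3 unhappy
(4,6)+ 0/3 unhappy
Unsatisfied: (1,1), (1,2), (1,3), (1,4), (1,5), (1,7), (2,3), (2,4), (3,1), (3,3), (3,4), (4,1), (4,2), (4,5), (4,6) — 15 in total.

15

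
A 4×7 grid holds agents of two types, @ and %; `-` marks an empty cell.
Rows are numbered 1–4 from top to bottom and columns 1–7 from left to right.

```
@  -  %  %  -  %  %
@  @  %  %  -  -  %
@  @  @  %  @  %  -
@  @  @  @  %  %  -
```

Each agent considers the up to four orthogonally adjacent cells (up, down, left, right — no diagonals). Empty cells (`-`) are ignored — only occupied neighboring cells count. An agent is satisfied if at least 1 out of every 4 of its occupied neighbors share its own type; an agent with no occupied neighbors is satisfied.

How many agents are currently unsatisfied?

Row 1: (1,1)@ 1/1 satisfied · (1,3)% 2/2 satisfied · (1,4)% 2/2 satisfied · (1,6)% 1/1 satisfied · (1,7)% 2/2 satisfied
Row 2: (2,1)@ 3/3 satisfied · (2,2)@ 2/3 satisfied · (2,3)% 2/4 satisfied · (2,4)% 3/3 satisfied · (2,7)% 1/1 satisfied
Row 3: (3,1)@ 3/3 satisfied · (3,2)@ 4/4 satisfied · (3,3)@ 2/4 satisfied · (3,4)% 1/4 satisfied · (3,5)@ 0/3 not · (3,6)% 1/2 satisfied
Row 4: (4,1)@ 2/2 satisfied · (4,2)@ 3/3 satisfied · (4,3)@ 3/3 satisfied · (4,4)@ 1/3 satisfied · (4,5)% 1/3 satisfied · (4,6)% 2/2 satisfied
Unsatisfied: (3,5) — 1 in total.

1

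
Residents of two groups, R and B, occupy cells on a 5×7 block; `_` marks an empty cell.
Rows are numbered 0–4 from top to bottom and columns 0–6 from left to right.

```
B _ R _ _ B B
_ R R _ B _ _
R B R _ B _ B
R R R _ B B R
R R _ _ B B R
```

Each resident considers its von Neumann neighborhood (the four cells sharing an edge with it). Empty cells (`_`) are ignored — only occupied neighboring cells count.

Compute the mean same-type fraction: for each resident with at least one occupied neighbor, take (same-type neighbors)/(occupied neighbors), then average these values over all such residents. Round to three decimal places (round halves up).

0.754

Row 0: (0,0)B — no occupied neighbors · (0,2)R 1/1 · (0,5)B 1/1 · (0,6)B 1/1
Row 1: (1,1)R 1/2 · (1,2)R 3/3 · (1,4)B 1/1
Row 2: (2,0)R 1/2 · (2,1)B 0/4 · (2,2)R 2/3 · (2,4)B 2/2 · (2,6)B 0/1
Row 3: (3,0)R 3/3 · (3,1)R 3/4 · (3,2)R 2/2 · (3,4)B 3/3 · (3,5)B 2/3 · (3,6)R 1/3
Row 4: (4,0)R 2/2 · (4,1)R 2/2 · (4,4)B 2/2 · (4,5)B 2/3 · (4,6)R 1/2
Sum over 22 residents: 1/1 + 1/1 + 1/1 + 1/2 + 3/3 + 1/1 + 1/2 + 0/4 + 2/3 + 2/2 + 0/1 + 3/3 + 3/4 + 2/2 + 3/3 + 2/3 + 1/3 + 2/2 + 2/2 + 2/2 + 2/3 + 1/2 = 199/12; mean = 199/12 ÷ 22 = 199/264 = 0.753787… → 0.754.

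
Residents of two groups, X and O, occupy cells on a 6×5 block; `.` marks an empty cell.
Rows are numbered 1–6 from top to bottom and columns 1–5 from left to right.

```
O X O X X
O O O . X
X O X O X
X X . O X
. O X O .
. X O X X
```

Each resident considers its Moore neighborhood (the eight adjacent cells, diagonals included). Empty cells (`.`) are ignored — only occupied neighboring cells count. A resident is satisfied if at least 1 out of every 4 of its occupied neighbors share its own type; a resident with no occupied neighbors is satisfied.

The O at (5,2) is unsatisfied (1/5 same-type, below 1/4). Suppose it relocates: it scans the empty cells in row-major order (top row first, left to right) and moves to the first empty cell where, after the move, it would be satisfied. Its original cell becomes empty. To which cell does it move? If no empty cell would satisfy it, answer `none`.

(2,4)

Vacating (5,2). Empty cells in order:
  (2,4): 3/8 same-type → satisfied — stop here.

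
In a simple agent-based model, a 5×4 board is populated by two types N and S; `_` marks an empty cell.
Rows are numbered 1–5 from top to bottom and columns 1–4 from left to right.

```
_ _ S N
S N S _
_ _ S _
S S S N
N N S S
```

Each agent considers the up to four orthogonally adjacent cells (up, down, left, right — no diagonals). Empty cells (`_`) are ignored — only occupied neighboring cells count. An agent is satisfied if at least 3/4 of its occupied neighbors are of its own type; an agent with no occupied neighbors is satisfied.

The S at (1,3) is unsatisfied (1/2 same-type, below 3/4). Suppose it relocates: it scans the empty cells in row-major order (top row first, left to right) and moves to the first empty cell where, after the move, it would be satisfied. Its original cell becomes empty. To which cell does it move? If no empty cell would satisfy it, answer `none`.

Vacating (1,3). Empty cells in order:
  (1,1): 1/1 same-type → satisfied — stop here.

(1,1)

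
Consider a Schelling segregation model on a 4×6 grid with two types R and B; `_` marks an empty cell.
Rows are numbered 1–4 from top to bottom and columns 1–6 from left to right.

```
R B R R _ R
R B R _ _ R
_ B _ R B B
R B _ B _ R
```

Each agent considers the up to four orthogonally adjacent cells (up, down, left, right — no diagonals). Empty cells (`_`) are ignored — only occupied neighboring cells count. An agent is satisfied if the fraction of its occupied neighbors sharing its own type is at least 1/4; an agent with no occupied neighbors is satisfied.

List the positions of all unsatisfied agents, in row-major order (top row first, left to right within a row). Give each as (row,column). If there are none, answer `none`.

Row 1: (1,1)R 1/2 ok · (1,2)B 1/3 ok · (1,3)R 2/3 ok · (1,4)R 1/1 ok · (1,6)R 1/1 ok
Row 2: (2,1)R 1/2 ok · (2,2)B 2/4 ok · (2,3)R 1/2 ok · (2,6)R 1/2 ok
Row 3: (3,2)B 2/2 ok · (3,4)R 0/2 unhappy · (3,5)B 1/2 ok · (3,6)B 1/3 ok
Row 4: (4,1)R 0/1 unhappy · (4,2)B 1/2 ok · (4,4)B 0/1 unhappy · (4,6)R 0/1 unhappy

(3,4), (4,1), (4,4), (4,6)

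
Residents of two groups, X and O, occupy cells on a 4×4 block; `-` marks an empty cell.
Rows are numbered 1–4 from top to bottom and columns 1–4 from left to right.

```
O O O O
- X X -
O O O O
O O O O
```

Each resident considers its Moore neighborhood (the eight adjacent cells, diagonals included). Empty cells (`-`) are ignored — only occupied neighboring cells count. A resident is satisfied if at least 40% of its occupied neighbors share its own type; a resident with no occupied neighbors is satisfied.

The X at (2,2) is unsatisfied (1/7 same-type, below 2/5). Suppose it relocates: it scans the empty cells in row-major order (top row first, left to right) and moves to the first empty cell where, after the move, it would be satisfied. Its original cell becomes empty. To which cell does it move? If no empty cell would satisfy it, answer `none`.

Vacating (2,2). Empty cells in order:
  (2,1): 0/4 same-type → still unsatisfied.
  (2,4): 1/5 same-type → still unsatisfied.

none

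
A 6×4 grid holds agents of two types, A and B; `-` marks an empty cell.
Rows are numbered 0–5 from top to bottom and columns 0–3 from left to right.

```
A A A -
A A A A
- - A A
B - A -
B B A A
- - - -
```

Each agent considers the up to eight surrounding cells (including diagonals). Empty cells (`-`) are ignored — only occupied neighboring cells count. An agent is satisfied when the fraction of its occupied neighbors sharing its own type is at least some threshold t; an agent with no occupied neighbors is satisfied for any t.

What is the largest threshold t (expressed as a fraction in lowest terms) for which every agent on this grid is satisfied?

1/2

(0,0)A 3/3
(0,1)A 5/5
(0,2)A 4/4
(1,0)A 3/3
(1,1)A 6/6
(1,2)A 6/6
(1,3)A 4/4
(2,2)A 5/5
(2,3)A 4/4
(3,0)B 2/2
(3,2)A 4/5
(4,0)B 2/2
(4,1)B 2/4
(4,2)A 2/3
(4,3)A 2/2
The smallest same-type fraction is 2/4 at (4,1), which reduces to 1/2. Any threshold above that leaves this agent unsatisfied.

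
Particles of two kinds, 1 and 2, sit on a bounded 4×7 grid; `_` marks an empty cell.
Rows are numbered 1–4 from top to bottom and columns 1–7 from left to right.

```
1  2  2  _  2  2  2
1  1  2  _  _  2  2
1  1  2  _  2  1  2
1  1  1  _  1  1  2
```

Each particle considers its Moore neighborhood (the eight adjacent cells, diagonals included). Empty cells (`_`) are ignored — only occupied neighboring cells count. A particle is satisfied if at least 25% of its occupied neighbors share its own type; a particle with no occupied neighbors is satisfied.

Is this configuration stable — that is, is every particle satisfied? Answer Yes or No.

(1,1)1 2/3 ✓
(1,2)2 2/5 ✓
(1,3)2 2/3 ✓
(1,5)2 2/2 ✓
(1,6)2 4/4 ✓
(1,7)2 3/3 ✓
(2,1)1 4/5 ✓
(2,2)1 4/8 ✓
(2,3)2 3/5 ✓
(2,6)2 6/7 ✓
(2,7)2 4/5 ✓
(3,1)1 5/5 ✓
(3,2)1 6/8 ✓
(3,3)2 1/5 ✗
(3,5)2 1/4 ✓
(3,6)1 2/7 ✓
(3,7)2 3/5 ✓
(4,1)1 3/3 ✓
(4,2)1 4/5 ✓
(4,3)1 2/3 ✓
(4,5)1 2/3 ✓
(4,6)1 2/5 ✓
(4,7)2 1/3 ✓
For instance (3,3) has only 1/5 same-type neighbors, below 1/4.

No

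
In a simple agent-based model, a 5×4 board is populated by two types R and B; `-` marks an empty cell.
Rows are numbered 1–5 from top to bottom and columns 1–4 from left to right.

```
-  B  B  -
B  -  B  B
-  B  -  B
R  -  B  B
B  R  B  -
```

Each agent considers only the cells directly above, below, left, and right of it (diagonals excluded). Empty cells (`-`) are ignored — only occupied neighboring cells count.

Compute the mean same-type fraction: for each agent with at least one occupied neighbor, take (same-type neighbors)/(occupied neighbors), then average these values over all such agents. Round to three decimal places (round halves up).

Row 1: (1,2)B 1/1 · (1,3)B 2/2
Row 2: (2,1)B — no occupied neighbors · (2,3)B 2/2 · (2,4)B 2/2
Row 3: (3,2)B — no occupied neighbors · (3,4)B 2/2
Row 4: (4,1)R 0/1 · (4,3)B 2/2 · (4,4)B 2/2
Row 5: (5,1)B 0/2 · (5,2)R 0/2 · (5,3)B 1/2
Sum over 11 agents: 1/1 + 2/2 + 2/2 + 2/2 + 2/2 + 0/1 + 2/2 + 2/2 + 0/2 + 0/2 + 1/2 = 15/2; mean = 15/2 ÷ 11 = 15/22 = 0.681818… → 0.682.

0.682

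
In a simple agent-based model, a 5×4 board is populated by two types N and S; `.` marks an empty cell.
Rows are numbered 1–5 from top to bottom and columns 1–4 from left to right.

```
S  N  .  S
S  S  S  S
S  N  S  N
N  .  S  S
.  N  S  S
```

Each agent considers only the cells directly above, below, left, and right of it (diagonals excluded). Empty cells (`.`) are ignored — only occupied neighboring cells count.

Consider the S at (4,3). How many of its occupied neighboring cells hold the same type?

Occupied neighbors of (4,3): (3,3)=S, (5,3)=S, (4,4)=S.
Same type (S): 3 of 3.

3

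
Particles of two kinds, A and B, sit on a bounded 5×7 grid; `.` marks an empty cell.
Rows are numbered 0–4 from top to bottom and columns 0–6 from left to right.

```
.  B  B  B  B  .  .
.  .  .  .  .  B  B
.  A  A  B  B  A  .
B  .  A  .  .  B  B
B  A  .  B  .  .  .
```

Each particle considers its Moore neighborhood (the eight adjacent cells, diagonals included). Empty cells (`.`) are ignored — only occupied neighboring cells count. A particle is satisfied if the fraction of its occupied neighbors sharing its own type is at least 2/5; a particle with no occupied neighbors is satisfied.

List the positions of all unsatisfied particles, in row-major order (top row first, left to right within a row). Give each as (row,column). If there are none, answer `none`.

Row 0: (0,1)B 1/1 ok · (0,2)B 2/2 ok · (0,3)B 2/2 ok · (0,4)B 2/2 ok
Row 1: (1,5)B 3/4 ok · (1,6)B 1/2 ok
Row 2: (2,1)A 2/3 ok · (2,2)A 2/3 ok · (2,3)B 1/3 unhappy · (2,4)B 3/4 ok · (2,5)A 0/5 unhappy
Row 3: (3,0)B 1/3 unhappy · (3,2)A 3/5 ok · (3,5)B 2/3 ok · (3,6)B 1/2 ok
Row 4: (4,0)B 1/2 ok · (4,1)A 1/3 unhappy · (4,3)B 0/1 unhappy

(2,3), (2,5), (3,0), (4,1), (4,3)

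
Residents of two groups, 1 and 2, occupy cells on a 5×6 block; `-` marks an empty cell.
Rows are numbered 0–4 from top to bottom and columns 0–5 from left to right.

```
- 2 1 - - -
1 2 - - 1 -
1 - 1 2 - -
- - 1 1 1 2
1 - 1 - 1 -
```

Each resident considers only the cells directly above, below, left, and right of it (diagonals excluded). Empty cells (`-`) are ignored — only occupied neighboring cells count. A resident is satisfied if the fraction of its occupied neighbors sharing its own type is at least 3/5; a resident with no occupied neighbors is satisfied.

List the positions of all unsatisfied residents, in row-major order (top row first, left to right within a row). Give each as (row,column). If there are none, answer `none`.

(0,1)2 1/2 not
(0,2)1 0/1 not
(1,0)1 1/2 not
(1,1)2 1/2 not
(1,4)1 0/0 satisfied
(2,0)1 1/1 satisfied
(2,2)1 1/2 not
(2,3)2 0/2 not
(3,2)1 3/3 satisfied
(3,3)1 2/3 satisfied
(3,4)1 2/3 satisfied
(3,5)2 0/1 not
(4,0)1 0/0 satisfied
(4,2)1 1/1 satisfied
(4,4)1 1/1 satisfied

(0,1), (0,2), (1,0), (1,1), (2,2), (2,3), (3,5)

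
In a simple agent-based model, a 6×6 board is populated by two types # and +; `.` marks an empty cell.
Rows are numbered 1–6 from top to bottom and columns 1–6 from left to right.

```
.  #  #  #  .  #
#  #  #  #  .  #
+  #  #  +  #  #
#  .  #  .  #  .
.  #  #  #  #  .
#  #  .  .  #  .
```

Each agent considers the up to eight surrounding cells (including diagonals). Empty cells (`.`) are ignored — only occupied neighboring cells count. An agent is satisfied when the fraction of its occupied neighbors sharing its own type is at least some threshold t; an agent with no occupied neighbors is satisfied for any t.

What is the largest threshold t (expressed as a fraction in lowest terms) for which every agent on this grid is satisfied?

0/1

(1,2)# 4/4
(1,3)# 5/5
(1,4)# 3/3
(1,6)# 1/1
(2,1)# 3/4
(2,2)# 6/7
(2,3)# 7/8
(2,4)# 5/6
(2,6)# 3/3
(3,1)+ 0/4
(3,2)# 6/7
(3,3)# 5/6
(3,4)+ 0/6
(3,5)# 4/5
(3,6)# 3/3
(4,1)# 2/3
(4,3)# 5/6
(4,5)# 4/5
(5,2)# 5/5
(5,3)# 4/4
(5,4)# 5/5
(5,5)# 3/3
(6,1)# 2/2
(6,2)# 3/3
(6,5)# 2/2
The smallest same-type fraction is 0/4 at (3,1), which reduces to 0/1. Any threshold above that leaves this agent unsatisfied.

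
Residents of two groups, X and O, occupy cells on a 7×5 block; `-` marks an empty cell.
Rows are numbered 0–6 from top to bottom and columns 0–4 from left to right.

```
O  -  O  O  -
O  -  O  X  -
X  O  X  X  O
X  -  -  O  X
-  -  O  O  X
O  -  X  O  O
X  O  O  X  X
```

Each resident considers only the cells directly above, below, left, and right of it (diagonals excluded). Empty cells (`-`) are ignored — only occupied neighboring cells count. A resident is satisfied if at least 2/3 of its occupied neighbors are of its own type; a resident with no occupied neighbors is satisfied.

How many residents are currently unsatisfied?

22

Row 0: (0,0)O 1/1 ok · (0,2)O 2/2 ok · (0,3)O 1/2 unhappy
Row 1: (1,0)O 1/2 unhappy · (1,2)O 1/3 unhappy · (1,3)X 1/3 unhappy
Row 2: (2,0)X 1/3 unhappy · (2,1)O 0/2 unhappy · (2,2)X 1/3 unhappy · (2,3)X 2/4 unhappy · (2,4)O 0/2 unhappy
Row 3: (3,0)X 1/1 ok · (3,3)O 1/3 unhappy · (3,4)X 1/3 unhappy
Row 4: (4,2)O 1/2 unhappy · (4,3)O 3/4 ok · (4,4)X 1/3 unhappy
Row 5: (5,0)O 0/1 unhappy · (5,2)X 0/3 unhappy · (5,3)O 2/4 unhappy · (5,4)O 1/3 unhappy
Row 6: (6,0)X 0/2 unhappy · (6,1)O 1/2 unhappy · (6,2)O 1/3 unhappy · (6,3)X 1/3 unhappy · (6,4)X 1/2 unhappy
Unsatisfied: (0,3), (1,0), (1,2), (1,3), (2,0), (2,1), (2,2), (2,3), (2,4), (3,3), (3,4), (4,2), (4,4), (5,0), (5,2), (5,3), (5,4), (6,0), (6,1), (6,2), (6,3), (6,4) — 22 in total.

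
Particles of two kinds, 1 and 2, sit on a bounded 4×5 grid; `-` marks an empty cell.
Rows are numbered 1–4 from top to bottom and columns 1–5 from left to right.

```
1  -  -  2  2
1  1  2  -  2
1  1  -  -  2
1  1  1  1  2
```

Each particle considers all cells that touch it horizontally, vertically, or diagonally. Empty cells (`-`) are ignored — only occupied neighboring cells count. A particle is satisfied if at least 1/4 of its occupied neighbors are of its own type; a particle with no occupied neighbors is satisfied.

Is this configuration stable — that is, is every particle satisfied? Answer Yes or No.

Yes

Row 1: (1,1)1 2/2 ok · (1,4)2 3/3 ok · (1,5)2 2/2 ok
Row 2: (2,1)1 4/4 ok · (2,2)1 4/5 ok · (2,3)2 1/3 ok · (2,5)2 3/3 ok
Row 3: (3,1)1 5/5 ok · (3,2)1 6/7 ok · (3,5)2 2/3 ok
Row 4: (4,1)1 3/3 ok · (4,2)1 4/4 ok · (4,3)1 3/3 ok · (4,4)1 1/3 ok · (4,5)2 1/2 ok
All meet the threshold, so the configuration is stable.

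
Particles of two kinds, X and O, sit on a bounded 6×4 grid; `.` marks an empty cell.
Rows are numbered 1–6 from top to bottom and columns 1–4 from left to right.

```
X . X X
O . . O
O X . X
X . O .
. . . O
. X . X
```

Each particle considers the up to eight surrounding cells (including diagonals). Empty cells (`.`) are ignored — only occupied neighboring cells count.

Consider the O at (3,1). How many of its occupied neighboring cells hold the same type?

1

Occupied neighbors of (3,1): (2,1)=O, (3,2)=X, (4,1)=X.
Same type (O): 1 of 3.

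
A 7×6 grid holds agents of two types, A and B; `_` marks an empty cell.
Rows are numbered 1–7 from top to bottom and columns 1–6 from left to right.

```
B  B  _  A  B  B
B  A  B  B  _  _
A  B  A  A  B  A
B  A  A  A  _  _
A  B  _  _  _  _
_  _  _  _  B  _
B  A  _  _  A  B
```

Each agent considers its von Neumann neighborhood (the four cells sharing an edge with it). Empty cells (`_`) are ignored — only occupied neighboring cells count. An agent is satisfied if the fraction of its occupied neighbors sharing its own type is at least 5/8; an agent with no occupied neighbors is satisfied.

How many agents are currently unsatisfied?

Row 1: (1,1)B 2/2 ✓ · (1,2)B 1/2 ✗ · (1,4)A 0/2 ✗ · (1,5)B 1/2 ✗ · (1,6)B 1/1 ✓
Row 2: (2,1)B 1/3 ✗ · (2,2)A 0/4 ✗ · (2,3)B 1/3 ✗ · (2,4)B 1/3 ✗
Row 3: (3,1)A 0/3 ✗ · (3,2)B 0/4 ✗ · (3,3)A 2/4 ✗ · (3,4)A 2/4 ✗ · (3,5)B 0/2 ✗ · (3,6)A 0/1 ✗
Row 4: (4,1)B 0/3 ✗ · (4,2)A 1/4 ✗ · (4,3)A 3/3 ✓ · (4,4)A 2/2 ✓
Row 5: (5,1)A 0/2 ✗ · (5,2)B 0/2 ✗
Row 6: (6,5)B 0/1 ✗
Row 7: (7,1)B 0/1 ✗ · (7,2)A 0/1 ✗ · (7,5)A 0/2 ✗ · (7,6)B 0/1 ✗
Unsatisfied: (1,2), (1,4), (1,5), (2,1), (2,2), (2,3), (2,4), (3,1), (3,2), (3,3), (3,4), (3,5), (3,6), (4,1), (4,2), (5,1), (5,2), (6,5), (7,1), (7,2), (7,5), (7,6) — 22 in total.

22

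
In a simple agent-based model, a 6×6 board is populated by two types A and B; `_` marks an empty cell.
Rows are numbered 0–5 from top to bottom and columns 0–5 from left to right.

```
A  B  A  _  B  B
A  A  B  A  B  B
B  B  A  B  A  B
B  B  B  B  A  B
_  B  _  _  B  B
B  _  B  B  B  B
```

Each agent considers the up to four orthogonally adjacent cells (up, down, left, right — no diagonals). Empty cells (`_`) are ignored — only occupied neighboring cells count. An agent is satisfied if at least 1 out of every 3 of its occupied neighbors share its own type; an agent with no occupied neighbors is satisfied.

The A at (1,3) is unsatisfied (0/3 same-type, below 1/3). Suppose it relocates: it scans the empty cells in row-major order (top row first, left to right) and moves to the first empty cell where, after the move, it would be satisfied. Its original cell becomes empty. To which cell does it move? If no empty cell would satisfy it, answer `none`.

Vacating (1,3). Empty cells in order:
  (0,3): 1/2 same-type → satisfied — stop here.

(0,3)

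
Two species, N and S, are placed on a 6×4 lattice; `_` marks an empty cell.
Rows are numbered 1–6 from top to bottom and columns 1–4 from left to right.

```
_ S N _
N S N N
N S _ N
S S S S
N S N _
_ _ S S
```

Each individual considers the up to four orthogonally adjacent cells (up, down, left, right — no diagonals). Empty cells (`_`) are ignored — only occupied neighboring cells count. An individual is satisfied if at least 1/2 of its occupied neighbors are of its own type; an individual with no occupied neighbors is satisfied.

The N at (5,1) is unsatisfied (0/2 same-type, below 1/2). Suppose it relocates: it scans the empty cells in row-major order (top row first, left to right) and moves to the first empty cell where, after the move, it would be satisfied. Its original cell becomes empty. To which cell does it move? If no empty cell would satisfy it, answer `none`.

(1,1)

Vacating (5,1). Empty cells in order:
  (1,1): 1/2 same-type → satisfied — stop here.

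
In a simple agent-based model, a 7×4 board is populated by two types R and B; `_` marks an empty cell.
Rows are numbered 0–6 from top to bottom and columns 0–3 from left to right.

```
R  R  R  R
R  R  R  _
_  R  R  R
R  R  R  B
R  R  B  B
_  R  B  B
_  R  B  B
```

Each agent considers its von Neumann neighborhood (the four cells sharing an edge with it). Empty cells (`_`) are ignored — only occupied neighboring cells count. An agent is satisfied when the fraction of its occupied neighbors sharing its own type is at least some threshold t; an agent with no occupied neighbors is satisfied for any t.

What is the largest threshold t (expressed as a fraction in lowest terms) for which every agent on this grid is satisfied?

Row 0: (0,0)R 2/2 · (0,1)R 3/3 · (0,2)R 3/3 · (0,3)R 1/1
Row 1: (1,0)R 2/2 · (1,1)R 4/4 · (1,2)R 3/3
Row 2: (2,1)R 3/3 · (2,2)R 4/4 · (2,3)R 1/2
Row 3: (3,0)R 2/2 · (3,1)R 4/4 · (3,2)R 2/4 · (3,3)B 1/3
Row 4: (4,0)R 2/2 · (4,1)R 3/4 · (4,2)B 2/4 · (4,3)B 3/3
Row 5: (5,1)R 2/3 · (5,2)B 3/4 · (5,3)B 3/3
Row 6: (6,1)R 1/2 · (6,2)B 2/3 · (6,3)B 2/2
The smallest same-type fraction is 1/3 at (3,3), which reduces to 1/3. Any threshold above that leaves this agent unsatisfied.

1/3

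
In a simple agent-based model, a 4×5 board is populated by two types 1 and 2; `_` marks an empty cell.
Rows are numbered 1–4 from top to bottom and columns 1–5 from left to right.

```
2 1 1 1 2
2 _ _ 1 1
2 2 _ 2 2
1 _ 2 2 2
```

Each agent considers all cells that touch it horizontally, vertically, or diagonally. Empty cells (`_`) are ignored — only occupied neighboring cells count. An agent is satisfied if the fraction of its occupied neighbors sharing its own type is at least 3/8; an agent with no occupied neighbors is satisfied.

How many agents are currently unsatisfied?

Row 1: (1,1)2 1/2 ✓ · (1,2)1 1/3 ✗ · (1,3)1 3/3 ✓ · (1,4)1 3/4 ✓ · (1,5)2 0/3 ✗
Row 2: (2,1)2 3/4 ✓ · (2,4)1 3/6 ✓ · (2,5)1 2/5 ✓
Row 3: (3,1)2 2/3 ✓ · (3,2)2 3/4 ✓ · (3,4)2 4/6 ✓ · (3,5)2 3/5 ✓
Row 4: (4,1)1 0/2 ✗ · (4,3)2 3/3 ✓ · (4,4)2 4/4 ✓ · (4,5)2 3/3 ✓
Unsatisfied: (1,2), (1,5), (4,1) — 3 in total.

3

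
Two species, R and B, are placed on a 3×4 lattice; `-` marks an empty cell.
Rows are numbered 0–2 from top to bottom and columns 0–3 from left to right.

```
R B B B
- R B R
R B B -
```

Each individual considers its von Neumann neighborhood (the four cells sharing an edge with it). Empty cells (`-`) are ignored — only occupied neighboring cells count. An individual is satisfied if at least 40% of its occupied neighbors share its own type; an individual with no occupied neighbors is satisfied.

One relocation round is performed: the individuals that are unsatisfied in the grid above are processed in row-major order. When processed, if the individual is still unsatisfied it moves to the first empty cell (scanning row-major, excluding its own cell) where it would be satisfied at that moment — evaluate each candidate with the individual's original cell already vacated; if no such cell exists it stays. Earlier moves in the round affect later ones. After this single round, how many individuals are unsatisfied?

1

Initially unsatisfied (in order): (0,0), (0,1), (1,1), (1,3), (2,0), (2,1).
  (0,0) → (1,0).
  (0,1): now satisfied by earlier moves; stays.
  (1,1) → (0,0).
  (1,3): no empty cell satisfies it; stays.
  (2,0): now satisfied by earlier moves; stays.
  (2,1): now satisfied by earlier moves; stays.
Resulting grid:
R B B B
R - B R
R B B -
Unsatisfied now: (1,3).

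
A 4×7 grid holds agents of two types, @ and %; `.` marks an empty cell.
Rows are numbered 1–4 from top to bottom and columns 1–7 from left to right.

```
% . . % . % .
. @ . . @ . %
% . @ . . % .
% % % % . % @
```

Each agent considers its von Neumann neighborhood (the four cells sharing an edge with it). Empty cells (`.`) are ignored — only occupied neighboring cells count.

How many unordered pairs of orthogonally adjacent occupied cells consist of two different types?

Scan each occupied cell's neighbors to the right and below so each pair is counted once.
From row 3: 1 unlike of 3 pairs (running 1/3).
From row 4: 1 unlike of 4 pairs (running 2/7).
Total adjacent occupied pairs: 7; unlike-type pairs: 2.

2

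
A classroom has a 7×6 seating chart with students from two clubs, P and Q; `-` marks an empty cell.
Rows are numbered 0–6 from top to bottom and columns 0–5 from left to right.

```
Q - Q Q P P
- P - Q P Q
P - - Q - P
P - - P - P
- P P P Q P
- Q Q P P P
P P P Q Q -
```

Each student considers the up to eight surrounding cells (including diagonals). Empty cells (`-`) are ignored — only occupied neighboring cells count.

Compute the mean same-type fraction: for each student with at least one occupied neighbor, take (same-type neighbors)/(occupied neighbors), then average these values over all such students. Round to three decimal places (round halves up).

(0,0)Q 0/1
(0,2)Q 2/3
(0,3)Q 2/4
(0,4)P 2/5
(0,5)P 2/3
(1,1)P 1/3
(1,3)Q 3/5
(1,4)P 3/7
(1,5)Q 0/4
(2,0)P 2/2
(2,3)Q 1/3
(2,5)P 2/3
(3,0)P 2/2
(3,3)P 2/4
(3,5)P 2/3
(4,1)P 2/4
(4,2)P 4/6
(4,3)P 4/6
(4,4)Q 0/7
(4,5)P 3/4
(5,1)Q 1/6
(5,2)Q 2/8
(5,3)P 4/8
(5,4)P 4/7
(5,5)P 2/4
(6,0)P 1/2
(6,1)P 2/4
(6,2)P 2/5
(6,3)Q 2/5
(6,4)Q 1/4
Sum over 30 students: 0/1 + 2/3 + 2/4 + 2/5 + 2/3 + 1/3 + 3/5 + 3/7 + 0/4 + 2/2 + 1/3 + 2/3 + 2/2 + 2/4 + 2/3 + 2/4 + 4/6 + 4/6 + 0/7 + 3/4 + 1/6 + 2/8 + 4/8 + 4/7 + 2/4 + 1/2 + 2/4 + 2/5 + 2/5 + 1/4 = 863/60; mean = 863/60 ÷ 30 = 863/1800 = 0.479444… → 0.479.

0.479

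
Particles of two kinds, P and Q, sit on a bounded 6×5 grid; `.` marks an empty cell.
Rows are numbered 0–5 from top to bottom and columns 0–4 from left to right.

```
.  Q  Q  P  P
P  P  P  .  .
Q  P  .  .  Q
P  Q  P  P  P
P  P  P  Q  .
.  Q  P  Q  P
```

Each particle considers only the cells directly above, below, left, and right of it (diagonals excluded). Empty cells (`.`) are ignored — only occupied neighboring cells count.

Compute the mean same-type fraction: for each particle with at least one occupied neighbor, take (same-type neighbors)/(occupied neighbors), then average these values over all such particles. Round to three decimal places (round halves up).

0.428

(0,1)Q 1/2
(0,2)Q 1/3
(0,3)P 1/2
(0,4)P 1/1
(1,0)P 1/2
(1,1)P 3/4
(1,2)P 1/2
(2,0)Q 0/3
(2,1)P 1/3
(2,4)Q 0/1
(3,0)P 1/3
(3,1)Q 0/4
(3,2)P 2/3
(3,3)P 2/3
(3,4)P 1/2
(4,0)P 2/2
(4,1)P 2/4
(4,2)P 3/4
(4,3)Q 1/3
(5,1)Q 0/2
(5,2)P 1/3
(5,3)Q 1/3
(5,4)P 0/1
Sum over 23 particles: 1/2 + 1/3 + 1/2 + 1/1 + 1/2 + 3/4 + 1/2 + 0/3 + 1/3 + 0/1 + 1/3 + 0/4 + 2/3 + 2/3 + 1/2 + 2/2 + 2/4 + 3/4 + 1/3 + 0/2 + 1/3 + 1/3 + 0/1 = 59/6; mean = 59/6 ÷ 23 = 59/138 = 0.427536… → 0.428.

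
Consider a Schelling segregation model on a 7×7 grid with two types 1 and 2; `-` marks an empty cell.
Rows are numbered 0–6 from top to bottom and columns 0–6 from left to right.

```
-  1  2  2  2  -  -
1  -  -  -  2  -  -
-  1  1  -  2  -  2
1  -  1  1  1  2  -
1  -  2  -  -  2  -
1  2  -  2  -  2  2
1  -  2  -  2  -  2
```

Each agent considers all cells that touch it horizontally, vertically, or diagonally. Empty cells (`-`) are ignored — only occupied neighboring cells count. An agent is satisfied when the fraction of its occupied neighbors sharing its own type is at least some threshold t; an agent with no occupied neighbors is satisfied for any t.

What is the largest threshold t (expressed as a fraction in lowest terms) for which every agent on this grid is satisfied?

1/4

Row 0: (0,1)1 1/2 · (0,2)2 1/2 · (0,3)2 3/3 · (0,4)2 2/2
Row 1: (1,0)1 2/2 · (1,4)2 3/3
Row 2: (2,1)1 4/4 · (2,2)1 3/3 · (2,4)2 2/4 · (2,6)2 1/1
Row 3: (3,0)1 2/2 · (3,2)1 3/4 · (3,3)1 3/5 · (3,4)1 1/4 · (3,5)2 3/4
Row 4: (4,0)1 2/3 · (4,2)2 2/4 · (4,5)2 3/4
Row 5: (5,0)1 2/3 · (5,1)2 2/5 · (5,3)2 3/3 · (5,5)2 4/4 · (5,6)2 3/3
Row 6: (6,0)1 1/2 · (6,2)2 2/2 · (6,4)2 2/2 · (6,6)2 2/2
The smallest same-type fraction is 1/4 at (3,4), which reduces to 1/4. Any threshold above that leaves this agent unsatisfied.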